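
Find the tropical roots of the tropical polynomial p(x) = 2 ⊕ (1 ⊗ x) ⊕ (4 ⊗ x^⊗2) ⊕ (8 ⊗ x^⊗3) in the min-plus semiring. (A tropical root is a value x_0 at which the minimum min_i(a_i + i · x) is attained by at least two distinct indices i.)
Roots: {-4, -3, 1}

Each tropical root is a break point of the lower envelope of the lines y = a_i + i · x (there are 4 lines, with slopes 0, 1, ..., 3). Only the lines that attain the minimum somewhere contribute to roots; other lines are dominated. Here the surviving (envelope) indices are i = 3, i = 2, i = 1, i = 0.
Intersections between consecutive envelope lines give the roots: for adjacent envelope indices i < j the intersection is x = (a_i − a_j) / (j − i). Reading off the sorted break points: {-4, -3, 1}.
Verification: at each break x_0, at least two indices attain the minimum of min_i(a_i + i · x_0).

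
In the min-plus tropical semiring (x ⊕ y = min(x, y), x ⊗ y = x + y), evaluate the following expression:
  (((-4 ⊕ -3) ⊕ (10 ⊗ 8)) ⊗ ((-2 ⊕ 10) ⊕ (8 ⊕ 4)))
(((-4 ⊕ -3) ⊕ (10 ⊗ 8)) ⊗ ((-2 ⊕ 10) ⊕ (8 ⊕ 4))) = -6

Expand innermost to outermost. Recall ⊕ takes the minimum of its arguments and ⊗ takes their sum. Working out the expression (((-4 ⊕ -3) ⊕ (10 ⊗ 8)) ⊗ ((-2 ⊕ 10) ⊕ (8 ⊕ 4))) gives -6.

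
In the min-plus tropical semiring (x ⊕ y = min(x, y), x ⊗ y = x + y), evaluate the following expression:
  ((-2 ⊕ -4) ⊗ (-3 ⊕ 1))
((-2 ⊕ -4) ⊗ (-3 ⊕ 1)) = -7

Expand innermost to outermost. Recall ⊕ takes the minimum of its arguments and ⊗ takes their sum. Working out the expression ((-2 ⊕ -4) ⊗ (-3 ⊕ 1)) gives -7.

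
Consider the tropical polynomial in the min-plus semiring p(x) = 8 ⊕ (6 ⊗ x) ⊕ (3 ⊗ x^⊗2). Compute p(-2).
p(-2) = -1

A tropical monomial a ⊗ x^⊗i evaluates to a + i · x. Evaluating each term at x = -2:
  Term 0 contributes 8 + 0 · -2 = 8
  Term 1 contributes 6 + 1 · -2 = 4
  Term 2 contributes 3 + 2 · -2 = -1
p(-2) = ⊕ of these = min[8, 4, -1] = -1.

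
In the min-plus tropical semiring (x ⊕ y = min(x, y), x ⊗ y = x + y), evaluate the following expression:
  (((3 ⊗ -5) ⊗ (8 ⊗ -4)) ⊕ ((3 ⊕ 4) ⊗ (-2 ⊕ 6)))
(((3 ⊗ -5) ⊗ (8 ⊗ -4)) ⊕ ((3 ⊕ 4) ⊗ (-2 ⊕ 6))) = 1

Expand innermost to outermost. Recall ⊕ takes the minimum of its arguments and ⊗ takes their sum. Working out the expression (((3 ⊗ -5) ⊗ (8 ⊗ -4)) ⊕ ((3 ⊕ 4) ⊗ (-2 ⊕ 6))) gives 1.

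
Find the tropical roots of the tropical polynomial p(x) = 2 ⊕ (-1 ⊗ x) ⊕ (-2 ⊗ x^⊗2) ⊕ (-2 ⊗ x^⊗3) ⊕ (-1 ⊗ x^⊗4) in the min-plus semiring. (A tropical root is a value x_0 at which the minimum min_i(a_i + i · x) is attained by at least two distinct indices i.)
Roots: {-1, 0, 1, 3}

Each tropical root is a break point of the lower envelope of the lines y = a_i + i · x (there are 5 lines, with slopes 0, 1, ..., 4). Only the lines that attain the minimum somewhere contribute to roots; other lines are dominated. Here the surviving (envelope) indices are i = 4, i = 3, i = 2, i = 1, i = 0.
Intersections between consecutive envelope lines give the roots: for adjacent envelope indices i < j the intersection is x = (a_i − a_j) / (j − i). Reading off the sorted break points: {-1, 0, 1, 3}.
Verification: at each break x_0, at least two indices attain the minimum of min_i(a_i + i · x_0).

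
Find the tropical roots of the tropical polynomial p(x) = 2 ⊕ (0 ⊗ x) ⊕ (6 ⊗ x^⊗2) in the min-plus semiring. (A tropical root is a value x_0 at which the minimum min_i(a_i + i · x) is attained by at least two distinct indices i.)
Roots: {-6, 2}

Each tropical root is a break point of the lower envelope of the lines y = a_i + i · x (there are 3 lines, with slopes 0, 1, ..., 2). Only the lines that attain the minimum somewhere contribute to roots; other lines are dominated. Here the surviving (envelope) indices are i = 2, i = 1, i = 0.
Intersections between consecutive envelope lines give the roots: for adjacent envelope indices i < j the intersection is x = (a_i − a_j) / (j − i). Reading off the sorted break points: {-6, 2}.
Verification: at each break x_0, at least two indices attain the minimum of min_i(a_i + i · x_0).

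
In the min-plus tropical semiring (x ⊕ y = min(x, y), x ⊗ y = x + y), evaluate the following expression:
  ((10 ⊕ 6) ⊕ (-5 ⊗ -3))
((10 ⊕ 6) ⊕ (-5 ⊗ -3)) = -8

Expand innermost to outermost. Recall ⊕ takes the minimum of its arguments and ⊗ takes their sum. Working out the expression ((10 ⊕ 6) ⊕ (-5 ⊗ -3)) gives -8.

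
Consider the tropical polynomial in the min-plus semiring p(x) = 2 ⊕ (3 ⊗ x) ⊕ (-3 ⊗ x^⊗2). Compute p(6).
p(6) = 2

A tropical monomial a ⊗ x^⊗i evaluates to a + i · x. Evaluating each term at x = 6:
  Term 0 contributes 2 + 0 · 6 = 2
  Term 1 contributes 3 + 1 · 6 = 9
  Term 2 contributes -3 + 2 · 6 = 9
p(6) = ⊕ of these = min[2, 9, 9] = 2.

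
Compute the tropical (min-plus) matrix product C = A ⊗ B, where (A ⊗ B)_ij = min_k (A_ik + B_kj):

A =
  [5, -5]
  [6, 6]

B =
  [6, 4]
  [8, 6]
A ⊗ B =
  [3, 1]
  [12, 10]

Apply the min-plus product entry-by-entry:
  C[0][0] = min over k of (A[0][0] + B[0][0] = 5 + 6 = 11, A[0][1] + B[1][0] = -5 + 8 = 3) = 3 (attained at k = 1)
  C[0][1] = min over k of (A[0][0] + B[0][1] = 5 + 4 = 9, A[0][1] + B[1][1] = -5 + 6 = 1) = 1 (attained at k = 1)
  C[1][0] = min over k of (A[1][0] + B[0][0] = 6 + 6 = 12, A[1][1] + B[1][0] = 6 + 8 = 14) = 12 (attained at k = 0)
  C[1][1] = min over k of (A[1][0] + B[0][1] = 6 + 4 = 10, A[1][1] + B[1][1] = 6 + 6 = 12) = 10 (attained at k = 0)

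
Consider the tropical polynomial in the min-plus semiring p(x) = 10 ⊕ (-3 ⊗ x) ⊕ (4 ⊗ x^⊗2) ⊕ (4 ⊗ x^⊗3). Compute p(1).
p(1) = -2

A tropical monomial a ⊗ x^⊗i evaluates to a + i · x. Evaluating each term at x = 1:
  Term 0 contributes 10 + 0 · 1 = 10
  Term 1 contributes -3 + 1 · 1 = -2
  Term 2 contributes 4 + 2 · 1 = 6
  Term 3 contributes 4 + 3 · 1 = 7
p(1) = ⊕ of these = min[10, -2, 6, 7] = -2.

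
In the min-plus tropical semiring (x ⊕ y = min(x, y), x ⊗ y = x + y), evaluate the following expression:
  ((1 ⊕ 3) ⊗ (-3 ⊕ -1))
((1 ⊕ 3) ⊗ (-3 ⊕ -1)) = -2

Expand innermost to outermost. Recall ⊕ takes the minimum of its arguments and ⊗ takes their sum. Working out the expression ((1 ⊕ 3) ⊗ (-3 ⊕ -1)) gives -2.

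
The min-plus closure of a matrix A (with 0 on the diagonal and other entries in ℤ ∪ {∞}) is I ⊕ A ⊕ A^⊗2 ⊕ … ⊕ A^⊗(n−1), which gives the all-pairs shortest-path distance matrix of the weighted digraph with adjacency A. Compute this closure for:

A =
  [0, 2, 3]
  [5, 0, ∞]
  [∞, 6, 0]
Closure =
  [0, 2, 3]
  [5, 0, 8]
  [11, 6, 0]

This is the Floyd-Warshall all-pairs shortest-path computation. For each intermediate vertex k = 0, 1, …, 2, update dist[i][j] ← min(dist[i][j], dist[i][k] + dist[k][j]). The final matrix gives, for each (i, j), the minimum total weight of any directed path from i to j (possibly empty when i = j).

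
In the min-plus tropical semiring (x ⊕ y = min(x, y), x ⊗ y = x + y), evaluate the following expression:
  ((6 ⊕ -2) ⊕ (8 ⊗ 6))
((6 ⊕ -2) ⊕ (8 ⊗ 6)) = -2

Expand innermost to outermost. Recall ⊕ takes the minimum of its arguments and ⊗ takes their sum. Working out the expression ((6 ⊕ -2) ⊕ (8 ⊗ 6)) gives -2.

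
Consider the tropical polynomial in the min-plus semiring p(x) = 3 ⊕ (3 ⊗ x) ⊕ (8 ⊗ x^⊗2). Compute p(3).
p(3) = 3

A tropical monomial a ⊗ x^⊗i evaluates to a + i · x. Evaluating each term at x = 3:
  Term 0 contributes 3 + 0 · 3 = 3
  Term 1 contributes 3 + 1 · 3 = 6
  Term 2 contributes 8 + 2 · 3 = 14
p(3) = ⊕ of these = min[3, 6, 14] = 3.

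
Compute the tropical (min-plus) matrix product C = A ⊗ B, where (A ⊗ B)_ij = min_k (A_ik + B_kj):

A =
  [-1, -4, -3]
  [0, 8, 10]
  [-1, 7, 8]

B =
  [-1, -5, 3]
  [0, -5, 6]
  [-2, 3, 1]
A ⊗ B =
  [-5, -9, -2]
  [-1, -5, 3]
  [-2, -6, 2]

Apply the min-plus product entry-by-entry:
  C[0][0] = min over k of (A[0][0] + B[0][0] = -1 + -1 = -2, A[0][1] + B[1][0] = -4 + 0 = -4, A[0][2] + B[2][0] = -3 + -2 = -5) = -5 (attained at k = 2)
  C[0][1] = min over k of (A[0][0] + B[0][1] = -1 + -5 = -6, A[0][1] + B[1][1] = -4 + -5 = -9, A[0][2] + B[2][1] = -3 + 3 = 0) = -9 (attained at k = 1)
  C[0][2] = min over k of (A[0][0] + B[0][2] = -1 + 3 = 2, A[0][1] + B[1][2] = -4 + 6 = 2, A[0][2] + B[2][2] = -3 + 1 = -2) = -2 (attained at k = 2)
  C[1][0] = min over k of (A[1][0] + B[0][0] = 0 + -1 = -1, A[1][1] + B[1][0] = 8 + 0 = 8, A[1][2] + B[2][0] = 10 + -2 = 8) = -1 (attained at k = 0)
  C[1][1] = min over k of (A[1][0] + B[0][1] = 0 + -5 = -5, A[1][1] + B[1][1] = 8 + -5 = 3, A[1][2] + B[2][1] = 10 + 3 = 13) = -5 (attained at k = 0)
  C[1][2] = min over k of (A[1][0] + B[0][2] = 0 + 3 = 3, A[1][1] + B[1][2] = 8 + 6 = 14, A[1][2] + B[2][2] = 10 + 1 = 11) = 3 (attained at k = 0)
  C[2][0] = min over k of (A[2][0] + B[0][0] = -1 + -1 = -2, A[2][1] + B[1][0] = 7 + 0 = 7, A[2][2] + B[2][0] = 8 + -2 = 6) = -2 (attained at k = 0)
  C[2][1] = min over k of (A[2][0] + B[0][1] = -1 + -5 = -6, A[2][1] + B[1][1] = 7 + -5 = 2, A[2][2] + B[2][1] = 8 + 3 = 11) = -6 (attained at k = 0)
  C[2][2] = min over k of (A[2][0] + B[0][2] = -1 + 3 = 2, A[2][1] + B[1][2] = 7 + 6 = 13, A[2][2] + B[2][2] = 8 + 1 = 9) = 2 (attained at k = 0)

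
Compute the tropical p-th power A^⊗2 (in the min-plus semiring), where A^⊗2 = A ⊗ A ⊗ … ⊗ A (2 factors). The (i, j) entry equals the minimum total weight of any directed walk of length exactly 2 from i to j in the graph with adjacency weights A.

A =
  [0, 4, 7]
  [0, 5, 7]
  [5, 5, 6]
A^⊗2 =
  [0, 4, 7]
  [0, 4, 7]
  [5, 9, 12]

Each entry (A^⊗2)_ij equals the minimum over all length-2 walks i = v_0 → v_1 → … → v_2 = j of Σ_t A[v_t][v_{t+1}]. For example, for (i, j) = (0, 2) we minimise over 3 possible intermediate vertex sequences; the minimum is 7, attained along the walk 0 → 0 → 2.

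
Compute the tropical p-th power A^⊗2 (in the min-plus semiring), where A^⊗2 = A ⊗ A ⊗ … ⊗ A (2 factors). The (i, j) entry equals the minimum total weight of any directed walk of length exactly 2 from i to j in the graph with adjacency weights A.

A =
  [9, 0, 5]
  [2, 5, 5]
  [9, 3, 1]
A^⊗2 =
  [2, 5, 5]
  [7, 2, 6]
  [5, 4, 2]

Each entry (A^⊗2)_ij equals the minimum over all length-2 walks i = v_0 → v_1 → … → v_2 = j of Σ_t A[v_t][v_{t+1}]. For example, for (i, j) = (0, 2) we minimise over 3 possible intermediate vertex sequences; the minimum is 5, attained along the walk 0 → 1 → 2.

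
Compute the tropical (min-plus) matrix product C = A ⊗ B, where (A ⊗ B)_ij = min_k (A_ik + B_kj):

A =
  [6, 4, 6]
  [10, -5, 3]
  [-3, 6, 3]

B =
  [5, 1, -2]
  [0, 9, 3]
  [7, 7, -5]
A ⊗ B =
  [4, 7, 1]
  [-5, 4, -2]
  [2, -2, -5]

Apply the min-plus product entry-by-entry:
  C[0][0] = min over k of (A[0][0] + B[0][0] = 6 + 5 = 11, A[0][1] + B[1][0] = 4 + 0 = 4, A[0][2] + B[2][0] = 6 + 7 = 13) = 4 (attained at k = 1)
  C[0][1] = min over k of (A[0][0] + B[0][1] = 6 + 1 = 7, A[0][1] + B[1][1] = 4 + 9 = 13, A[0][2] + B[2][1] = 6 + 7 = 13) = 7 (attained at k = 0)
  C[0][2] = min over k of (A[0][0] + B[0][2] = 6 + -2 = 4, A[0][1] + B[1][2] = 4 + 3 = 7, A[0][2] + B[2][2] = 6 + -5 = 1) = 1 (attained at k = 2)
  C[1][0] = min over k of (A[1][0] + B[0][0] = 10 + 5 = 15, A[1][1] + B[1][0] = -5 + 0 = -5, A[1][2] + B[2][0] = 3 + 7 = 10) = -5 (attained at k = 1)
  C[1][1] = min over k of (A[1][0] + B[0][1] = 10 + 1 = 11, A[1][1] + B[1][1] = -5 + 9 = 4, A[1][2] + B[2][1] = 3 + 7 = 10) = 4 (attained at k = 1)
  C[1][2] = min over k of (A[1][0] + B[0][2] = 10 + -2 = 8, A[1][1] + B[1][2] = -5 + 3 = -2, A[1][2] + B[2][2] = 3 + -5 = -2) = -2 (attained at k = 1)
  C[2][0] = min over k of (A[2][0] + B[0][0] = -3 + 5 = 2, A[2][1] + B[1][0] = 6 + 0 = 6, A[2][2] + B[2][0] = 3 + 7 = 10) = 2 (attained at k = 0)
  C[2][1] = min over k of (A[2][0] + B[0][1] = -3 + 1 = -2, A[2][1] + B[1][1] = 6 + 9 = 15, A[2][2] + B[2][1] = 3 + 7 = 10) = -2 (attained at k = 0)
  C[2][2] = min over k of (A[2][0] + B[0][2] = -3 + -2 = -5, A[2][1] + B[1][2] = 6 + 3 = 9, A[2][2] + B[2][2] = 3 + -5 = -2) = -5 (attained at k = 0)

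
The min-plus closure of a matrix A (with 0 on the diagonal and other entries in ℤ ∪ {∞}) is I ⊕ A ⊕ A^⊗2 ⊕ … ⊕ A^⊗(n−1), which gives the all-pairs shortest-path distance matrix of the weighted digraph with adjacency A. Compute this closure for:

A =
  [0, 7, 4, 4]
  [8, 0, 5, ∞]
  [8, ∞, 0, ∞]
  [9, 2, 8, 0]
Closure =
  [0, 6, 4, 4]
  [8, 0, 5, 12]
  [8, 14, 0, 12]
  [9, 2, 7, 0]

This is the Floyd-Warshall all-pairs shortest-path computation. For each intermediate vertex k = 0, 1, …, 3, update dist[i][j] ← min(dist[i][j], dist[i][k] + dist[k][j]). The final matrix gives, for each (i, j), the minimum total weight of any directed path from i to j (possibly empty when i = j).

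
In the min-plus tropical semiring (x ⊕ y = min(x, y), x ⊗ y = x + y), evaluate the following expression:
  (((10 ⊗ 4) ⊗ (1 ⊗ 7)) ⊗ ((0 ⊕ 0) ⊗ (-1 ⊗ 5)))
(((10 ⊗ 4) ⊗ (1 ⊗ 7)) ⊗ ((0 ⊕ 0) ⊗ (-1 ⊗ 5))) = 26

Expand innermost to outermost. Recall ⊕ takes the minimum of its arguments and ⊗ takes their sum. Working out the expression (((10 ⊗ 4) ⊗ (1 ⊗ 7)) ⊗ ((0 ⊕ 0) ⊗ (-1 ⊗ 5))) gives 26.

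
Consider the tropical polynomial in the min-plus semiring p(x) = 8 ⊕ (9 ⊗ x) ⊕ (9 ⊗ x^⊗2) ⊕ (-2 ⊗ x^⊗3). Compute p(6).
p(6) = 8

A tropical monomial a ⊗ x^⊗i evaluates to a + i · x. Evaluating each term at x = 6:
  Term 0 contributes 8 + 0 · 6 = 8
  Term 1 contributes 9 + 1 · 6 = 15
  Term 2 contributes 9 + 2 · 6 = 21
  Term 3 contributes -2 + 3 · 6 = 16
p(6) = ⊕ of these = min[8, 15, 21, 16] = 8.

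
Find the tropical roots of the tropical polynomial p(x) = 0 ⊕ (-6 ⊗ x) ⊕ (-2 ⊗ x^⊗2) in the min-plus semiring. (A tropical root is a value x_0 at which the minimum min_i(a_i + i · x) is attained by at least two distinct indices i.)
Roots: {-4, 6}

Each tropical root is a break point of the lower envelope of the lines y = a_i + i · x (there are 3 lines, with slopes 0, 1, ..., 2). Only the lines that attain the minimum somewhere contribute to roots; other lines are dominated. Here the surviving (envelope) indices are i = 2, i = 1, i = 0.
Intersections between consecutive envelope lines give the roots: for adjacent envelope indices i < j the intersection is x = (a_i − a_j) / (j − i). Reading off the sorted break points: {-4, 6}.
Verification: at each break x_0, at least two indices attain the minimum of min_i(a_i + i · x_0).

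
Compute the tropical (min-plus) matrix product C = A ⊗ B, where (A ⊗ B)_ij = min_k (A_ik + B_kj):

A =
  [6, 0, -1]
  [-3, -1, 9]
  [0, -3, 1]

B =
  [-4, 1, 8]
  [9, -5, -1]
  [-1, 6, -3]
A ⊗ B =
  [-2, -5, -4]
  [-7, -6, -2]
  [-4, -8, -4]

Apply the min-plus product entry-by-entry:
  C[0][0] = min over k of (A[0][0] + B[0][0] = 6 + -4 = 2, A[0][1] + B[1][0] = 0 + 9 = 9, A[0][2] + B[2][0] = -1 + -1 = -2) = -2 (attained at k = 2)
  C[0][1] = min over k of (A[0][0] + B[0][1] = 6 + 1 = 7, A[0][1] + B[1][1] = 0 + -5 = -5, A[0][2] + B[2][1] = -1 + 6 = 5) = -5 (attained at k = 1)
  C[0][2] = min over k of (A[0][0] + B[0][2] = 6 + 8 = 14, A[0][1] + B[1][2] = 0 + -1 = -1, A[0][2] + B[2][2] = -1 + -3 = -4) = -4 (attained at k = 2)
  C[1][0] = min over k of (A[1][0] + B[0][0] = -3 + -4 = -7, A[1][1] + B[1][0] = -1 + 9 = 8, A[1][2] + B[2][0] = 9 + -1 = 8) = -7 (attained at k = 0)
  C[1][1] = min over k of (A[1][0] + B[0][1] = -3 + 1 = -2, A[1][1] + B[1][1] = -1 + -5 = -6, A[1][2] + B[2][1] = 9 + 6 = 15) = -6 (attained at k = 1)
  C[1][2] = min over k of (A[1][0] + B[0][2] = -3 + 8 = 5, A[1][1] + B[1][2] = -1 + -1 = -2, A[1][2] + B[2][2] = 9 + -3 = 6) = -2 (attained at k = 1)
  C[2][0] = min over k of (A[2][0] + B[0][0] = 0 + -4 = -4, A[2][1] + B[1][0] = -3 + 9 = 6, A[2][2] + B[2][0] = 1 + -1 = 0) = -4 (attained at k = 0)
  C[2][1] = min over k of (A[2][0] + B[0][1] = 0 + 1 = 1, A[2][1] + B[1][1] = -3 + -5 = -8, A[2][2] + B[2][1] = 1 + 6 = 7) = -8 (attained at k = 1)
  C[2][2] = min over k of (A[2][0] + B[0][2] = 0 + 8 = 8, A[2][1] + B[1][2] = -3 + -1 = -4, A[2][2] + B[2][2] = 1 + -3 = -2) = -4 (attained at k = 1)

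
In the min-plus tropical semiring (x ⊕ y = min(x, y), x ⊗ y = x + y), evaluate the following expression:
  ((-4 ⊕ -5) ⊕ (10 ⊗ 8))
((-4 ⊕ -5) ⊕ (10 ⊗ 8)) = -5

Expand innermost to outermost. Recall ⊕ takes the minimum of its arguments and ⊗ takes their sum. Working out the expression ((-4 ⊕ -5) ⊕ (10 ⊗ 8)) gives -5.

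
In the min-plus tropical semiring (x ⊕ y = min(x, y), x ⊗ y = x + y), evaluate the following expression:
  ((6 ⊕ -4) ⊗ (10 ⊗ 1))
((6 ⊕ -4) ⊗ (10 ⊗ 1)) = 7

Expand innermost to outermost. Recall ⊕ takes the minimum of its arguments and ⊗ takes their sum. Working out the expression ((6 ⊕ -4) ⊗ (10 ⊗ 1)) gives 7.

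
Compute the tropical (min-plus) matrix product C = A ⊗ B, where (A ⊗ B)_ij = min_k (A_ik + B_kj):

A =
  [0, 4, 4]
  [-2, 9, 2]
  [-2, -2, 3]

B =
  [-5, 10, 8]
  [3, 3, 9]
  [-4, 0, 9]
A ⊗ B =
  [-5, 4, 8]
  [-7, 2, 6]
  [-7, 1, 6]

Apply the min-plus product entry-by-entry:
  C[0][0] = min over k of (A[0][0] + B[0][0] = 0 + -5 = -5, A[0][1] + B[1][0] = 4 + 3 = 7, A[0][2] + B[2][0] = 4 + -4 = 0) = -5 (attained at k = 0)
  C[0][1] = min over k of (A[0][0] + B[0][1] = 0 + 10 = 10, A[0][1] + B[1][1] = 4 + 3 = 7, A[0][2] + B[2][1] = 4 + 0 = 4) = 4 (attained at k = 2)
  C[0][2] = min over k of (A[0][0] + B[0][2] = 0 + 8 = 8, A[0][1] + B[1][2] = 4 + 9 = 13, A[0][2] + B[2][2] = 4 + 9 = 13) = 8 (attained at k = 0)
  C[1][0] = min over k of (A[1][0] + B[0][0] = -2 + -5 = -7, A[1][1] + B[1][0] = 9 + 3 = 12, A[1][2] + B[2][0] = 2 + -4 = -2) = -7 (attained at k = 0)
  C[1][1] = min over k of (A[1][0] + B[0][1] = -2 + 10 = 8, A[1][1] + B[1][1] = 9 + 3 = 12, A[1][2] + B[2][1] = 2 + 0 = 2) = 2 (attained at k = 2)
  C[1][2] = min over k of (A[1][0] + B[0][2] = -2 + 8 = 6, A[1][1] + B[1][2] = 9 + 9 = 18, A[1][2] + B[2][2] = 2 + 9 = 11) = 6 (attained at k = 0)
  C[2][0] = min over k of (A[2][0] + B[0][0] = -2 + -5 = -7, A[2][1] + B[1][0] = -2 + 3 = 1, A[2][2] + B[2][0] = 3 + -4 = -1) = -7 (attained at k = 0)
  C[2][1] = min over k of (A[2][0] + B[0][1] = -2 + 10 = 8, A[2][1] + B[1][1] = -2 + 3 = 1, A[2][2] + B[2][1] = 3 + 0 = 3) = 1 (attained at k = 1)
  C[2][2] = min over k of (A[2][0] + B[0][2] = -2 + 8 = 6, A[2][1] + B[1][2] = -2 + 9 = 7, A[2][2] + B[2][2] = 3 + 9 = 12) = 6 (attained at k = 0)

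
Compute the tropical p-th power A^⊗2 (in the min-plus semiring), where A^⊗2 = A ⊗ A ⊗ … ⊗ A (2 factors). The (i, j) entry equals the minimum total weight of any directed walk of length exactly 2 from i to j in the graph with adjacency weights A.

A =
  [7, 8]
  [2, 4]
A^⊗2 =
  [10, 12]
  [6, 8]

Each entry (A^⊗2)_ij equals the minimum over all length-2 walks i = v_0 → v_1 → … → v_2 = j of Σ_t A[v_t][v_{t+1}]. For example, for (i, j) = (0, 1) we minimise over 2 possible intermediate vertex sequences; the minimum is 12, attained along the walk 0 → 1 → 1.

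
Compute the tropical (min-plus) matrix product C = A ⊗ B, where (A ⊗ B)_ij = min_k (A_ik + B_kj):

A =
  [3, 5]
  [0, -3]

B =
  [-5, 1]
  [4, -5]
A ⊗ B =
  [-2, 0]
  [-5, -8]

Apply the min-plus product entry-by-entry:
  C[0][0] = min over k of (A[0][0] + B[0][0] = 3 + -5 = -2, A[0][1] + B[1][0] = 5 + 4 = 9) = -2 (attained at k = 0)
  C[0][1] = min over k of (A[0][0] + B[0][1] = 3 + 1 = 4, A[0][1] + B[1][1] = 5 + -5 = 0) = 0 (attained at k = 1)
  C[1][0] = min over k of (A[1][0] + B[0][0] = 0 + -5 = -5, A[1][1] + B[1][0] = -3 + 4 = 1) = -5 (attained at k = 0)
  C[1][1] = min over k of (A[1][0] + B[0][1] = 0 + 1 = 1, A[1][1] + B[1][1] = -3 + -5 = -8) = -8 (attained at k = 1)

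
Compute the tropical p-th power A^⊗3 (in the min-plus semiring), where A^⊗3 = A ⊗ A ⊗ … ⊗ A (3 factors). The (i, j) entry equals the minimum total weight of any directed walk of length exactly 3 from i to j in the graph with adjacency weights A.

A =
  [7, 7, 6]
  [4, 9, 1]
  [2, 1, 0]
A^⊗3 =
  [8, 7, 6]
  [3, 2, 1]
  [2, 1, 0]

Each entry (A^⊗3)_ij equals the minimum over all length-3 walks i = v_0 → v_1 → … → v_3 = j of Σ_t A[v_t][v_{t+1}]. For example, for (i, j) = (0, 2) we minimise over 9 possible intermediate vertex sequences; the minimum is 6, attained along the walk 0 → 2 → 2 → 2.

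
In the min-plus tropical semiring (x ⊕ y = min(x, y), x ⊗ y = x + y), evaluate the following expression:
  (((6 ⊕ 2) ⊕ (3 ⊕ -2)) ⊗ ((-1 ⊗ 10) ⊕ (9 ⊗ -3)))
(((6 ⊕ 2) ⊕ (3 ⊕ -2)) ⊗ ((-1 ⊗ 10) ⊕ (9 ⊗ -3))) = 4

Expand innermost to outermost. Recall ⊕ takes the minimum of its arguments and ⊗ takes their sum. Working out the expression (((6 ⊕ 2) ⊕ (3 ⊕ -2)) ⊗ ((-1 ⊗ 10) ⊕ (9 ⊗ -3))) gives 4.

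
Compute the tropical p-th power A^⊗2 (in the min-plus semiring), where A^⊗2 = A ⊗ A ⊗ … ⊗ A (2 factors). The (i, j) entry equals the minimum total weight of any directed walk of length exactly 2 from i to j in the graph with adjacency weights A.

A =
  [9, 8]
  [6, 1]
A^⊗2 =
  [14, 9]
  [7, 2]

Each entry (A^⊗2)_ij equals the minimum over all length-2 walks i = v_0 → v_1 → … → v_2 = j of Σ_t A[v_t][v_{t+1}]. For example, for (i, j) = (0, 1) we minimise over 2 possible intermediate vertex sequences; the minimum is 9, attained along the walk 0 → 1 → 1.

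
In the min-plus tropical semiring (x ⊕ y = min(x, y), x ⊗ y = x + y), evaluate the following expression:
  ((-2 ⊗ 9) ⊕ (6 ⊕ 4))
((-2 ⊗ 9) ⊕ (6 ⊕ 4)) = 4

Expand innermost to outermost. Recall ⊕ takes the minimum of its arguments and ⊗ takes their sum. Working out the expression ((-2 ⊗ 9) ⊕ (6 ⊕ 4)) gives 4.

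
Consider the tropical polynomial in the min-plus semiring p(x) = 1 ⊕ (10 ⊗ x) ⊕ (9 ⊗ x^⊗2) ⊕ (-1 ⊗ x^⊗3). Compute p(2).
p(2) = 1

A tropical monomial a ⊗ x^⊗i evaluates to a + i · x. Evaluating each term at x = 2:
  Term 0 contributes 1 + 0 · 2 = 1
  Term 1 contributes 10 + 1 · 2 = 12
  Term 2 contributes 9 + 2 · 2 = 13
  Term 3 contributes -1 + 3 · 2 = 5
p(2) = ⊕ of these = min[1, 12, 13, 5] = 1.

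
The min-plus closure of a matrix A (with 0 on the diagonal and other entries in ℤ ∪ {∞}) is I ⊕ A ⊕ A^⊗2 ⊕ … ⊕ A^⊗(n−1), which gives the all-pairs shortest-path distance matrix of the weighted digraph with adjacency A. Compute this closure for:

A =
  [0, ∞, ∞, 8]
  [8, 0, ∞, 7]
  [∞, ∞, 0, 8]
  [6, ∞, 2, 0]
Closure =
  [0, ∞, 10, 8]
  [8, 0, 9, 7]
  [14, ∞, 0, 8]
  [6, ∞, 2, 0]

This is the Floyd-Warshall all-pairs shortest-path computation. For each intermediate vertex k = 0, 1, …, 3, update dist[i][j] ← min(dist[i][j], dist[i][k] + dist[k][j]). The final matrix gives, for each (i, j), the minimum total weight of any directed path from i to j (possibly empty when i = j).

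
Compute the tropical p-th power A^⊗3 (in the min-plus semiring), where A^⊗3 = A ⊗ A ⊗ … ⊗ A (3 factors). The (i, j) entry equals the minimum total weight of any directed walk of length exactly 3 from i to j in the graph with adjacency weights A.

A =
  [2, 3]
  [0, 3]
A^⊗3 =
  [5, 6]
  [3, 5]

Each entry (A^⊗3)_ij equals the minimum over all length-3 walks i = v_0 → v_1 → … → v_3 = j of Σ_t A[v_t][v_{t+1}]. For example, for (i, j) = (0, 1) we minimise over 4 possible intermediate vertex sequences; the minimum is 6, attained along the walk 0 → 1 → 0 → 1.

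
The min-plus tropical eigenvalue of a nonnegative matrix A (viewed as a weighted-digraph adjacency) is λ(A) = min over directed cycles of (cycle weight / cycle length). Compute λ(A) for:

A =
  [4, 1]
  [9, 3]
λ(A) = 3

Enumerate directed cycles and compute their means (weight / length). Sample:
  cycle 0 → 0: weight = 4, length = 1, mean = 4/1 ≈ 4.000
  cycle 1 → 1: weight = 3, length = 1, mean = 3/1 ≈ 3.000
  cycle 0 → 1 → 0: weight = 10, length = 2, mean = 10/2 ≈ 5.000
  cycle 1 → 0 → 1: weight = 10, length = 2, mean = 10/2 ≈ 5.000
Minimum mean = 3.000, attained e.g. along the cycle 1 → 1 with weight 3 and length 1. So λ(A) = 3/1 = 3.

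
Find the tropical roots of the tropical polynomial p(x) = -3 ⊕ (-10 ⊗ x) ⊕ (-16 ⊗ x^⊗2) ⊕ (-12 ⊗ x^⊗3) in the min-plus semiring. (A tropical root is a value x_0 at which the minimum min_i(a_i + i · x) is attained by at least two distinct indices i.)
Roots: {-4, 6, 7}

Each tropical root is a break point of the lower envelope of the lines y = a_i + i · x (there are 4 lines, with slopes 0, 1, ..., 3). Only the lines that attain the minimum somewhere contribute to roots; other lines are dominated. Here the surviving (envelope) indices are i = 3, i = 2, i = 1, i = 0.
Intersections between consecutive envelope lines give the roots: for adjacent envelope indices i < j the intersection is x = (a_i − a_j) / (j − i). Reading off the sorted break points: {-4, 6, 7}.
Verification: at each break x_0, at least two indices attain the minimum of min_i(a_i + i · x_0).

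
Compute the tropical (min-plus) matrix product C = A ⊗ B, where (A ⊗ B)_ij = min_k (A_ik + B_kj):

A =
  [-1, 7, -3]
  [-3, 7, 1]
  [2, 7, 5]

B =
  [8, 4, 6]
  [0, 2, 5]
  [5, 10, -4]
A ⊗ B =
  [2, 3, -7]
  [5, 1, -3]
  [7, 6, 1]

Apply the min-plus product entry-by-entry:
  C[0][0] = min over k of (A[0][0] + B[0][0] = -1 + 8 = 7, A[0][1] + B[1][0] = 7 + 0 = 7, A[0][2] + B[2][0] = -3 + 5 = 2) = 2 (attained at k = 2)
  C[0][1] = min over k of (A[0][0] + B[0][1] = -1 + 4 = 3, A[0][1] + B[1][1] = 7 + 2 = 9, A[0][2] + B[2][1] = -3 + 10 = 7) = 3 (attained at k = 0)
  C[0][2] = min over k of (A[0][0] + B[0][2] = -1 + 6 = 5, A[0][1] + B[1][2] = 7 + 5 = 12, A[0][2] + B[2][2] = -3 + -4 = -7) = -7 (attained at k = 2)
  C[1][0] = min over k of (A[1][0] + B[0][0] = -3 + 8 = 5, A[1][1] + B[1][0] = 7 + 0 = 7, A[1][2] + B[2][0] = 1 + 5 = 6) = 5 (attained at k = 0)
  C[1][1] = min over k of (A[1][0] + B[0][1] = -3 + 4 = 1, A[1][1] + B[1][1] = 7 + 2 = 9, A[1][2] + B[2][1] = 1 + 10 = 11) = 1 (attained at k = 0)
  C[1][2] = min over k of (A[1][0] + B[0][2] = -3 + 6 = 3, A[1][1] + B[1][2] = 7 + 5 = 12, A[1][2] + B[2][2] = 1 + -4 = -3) = -3 (attained at k = 2)
  C[2][0] = min over k of (A[2][0] + B[0][0] = 2 + 8 = 10, A[2][1] + B[1][0] = 7 + 0 = 7, A[2][2] + B[2][0] = 5 + 5 = 10) = 7 (attained at k = 1)
  C[2][1] = min over k of (A[2][0] + B[0][1] = 2 + 4 = 6, A[2][1] + B[1][1] = 7 + 2 = 9, A[2][2] + B[2][1] = 5 + 10 = 15) = 6 (attained at k = 0)
  C[2][2] = min over k of (A[2][0] + B[0][2] = 2 + 6 = 8, A[2][1] + B[1][2] = 7 + 5 = 12, A[2][2] + B[2][2] = 5 + -4 = 1) = 1 (attained at k = 2)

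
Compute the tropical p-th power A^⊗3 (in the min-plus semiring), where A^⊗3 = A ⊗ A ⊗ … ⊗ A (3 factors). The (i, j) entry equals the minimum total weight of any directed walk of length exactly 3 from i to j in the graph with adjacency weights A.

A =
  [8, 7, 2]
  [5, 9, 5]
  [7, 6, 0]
A^⊗3 =
  [9, 8, 2]
  [12, 11, 5]
  [7, 6, 0]

Each entry (A^⊗3)_ij equals the minimum over all length-3 walks i = v_0 → v_1 → … → v_3 = j of Σ_t A[v_t][v_{t+1}]. For example, for (i, j) = (0, 2) we minimise over 9 possible intermediate vertex sequences; the minimum is 2, attained along the walk 0 → 2 → 2 → 2.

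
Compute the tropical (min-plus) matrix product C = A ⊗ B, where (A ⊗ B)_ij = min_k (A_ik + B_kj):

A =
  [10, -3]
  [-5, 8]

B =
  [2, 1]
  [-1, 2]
A ⊗ B =
  [-4, -1]
  [-3, -4]

Apply the min-plus product entry-by-entry:
  C[0][0] = min over k of (A[0][0] + B[0][0] = 10 + 2 = 12, A[0][1] + B[1][0] = -3 + -1 = -4) = -4 (attained at k = 1)
  C[0][1] = min over k of (A[0][0] + B[0][1] = 10 + 1 = 11, A[0][1] + B[1][1] = -3 + 2 = -1) = -1 (attained at k = 1)
  C[1][0] = min over k of (A[1][0] + B[0][0] = -5 + 2 = -3, A[1][1] + B[1][0] = 8 + -1 = 7) = -3 (attained at k = 0)
  C[1][1] = min over k of (A[1][0] + B[0][1] = -5 + 1 = -4, A[1][1] + B[1][1] = 8 + 2 = 10) = -4 (attained at k = 0)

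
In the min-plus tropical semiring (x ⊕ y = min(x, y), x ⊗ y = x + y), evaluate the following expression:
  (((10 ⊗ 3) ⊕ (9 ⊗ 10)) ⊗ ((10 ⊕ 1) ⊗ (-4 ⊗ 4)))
(((10 ⊗ 3) ⊕ (9 ⊗ 10)) ⊗ ((10 ⊕ 1) ⊗ (-4 ⊗ 4))) = 14

Expand innermost to outermost. Recall ⊕ takes the minimum of its arguments and ⊗ takes their sum. Working out the expression (((10 ⊗ 3) ⊕ (9 ⊗ 10)) ⊗ ((10 ⊕ 1) ⊗ (-4 ⊗ 4))) gives 14.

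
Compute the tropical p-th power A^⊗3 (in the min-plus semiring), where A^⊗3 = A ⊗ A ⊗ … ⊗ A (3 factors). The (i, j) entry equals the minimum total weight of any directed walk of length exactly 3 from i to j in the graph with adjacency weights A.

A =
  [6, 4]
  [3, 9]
A^⊗3 =
  [13, 11]
  [10, 13]

Each entry (A^⊗3)_ij equals the minimum over all length-3 walks i = v_0 → v_1 → … → v_3 = j of Σ_t A[v_t][v_{t+1}]. For example, for (i, j) = (0, 1) we minimise over 4 possible intermediate vertex sequences; the minimum is 11, attained along the walk 0 → 1 → 0 → 1.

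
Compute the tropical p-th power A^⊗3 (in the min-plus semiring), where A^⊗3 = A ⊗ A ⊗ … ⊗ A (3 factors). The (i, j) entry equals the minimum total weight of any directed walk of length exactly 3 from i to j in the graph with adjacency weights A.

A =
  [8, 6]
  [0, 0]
A^⊗3 =
  [6, 6]
  [0, 0]

Each entry (A^⊗3)_ij equals the minimum over all length-3 walks i = v_0 → v_1 → … → v_3 = j of Σ_t A[v_t][v_{t+1}]. For example, for (i, j) = (0, 1) we minimise over 4 possible intermediate vertex sequences; the minimum is 6, attained along the walk 0 → 1 → 1 → 1.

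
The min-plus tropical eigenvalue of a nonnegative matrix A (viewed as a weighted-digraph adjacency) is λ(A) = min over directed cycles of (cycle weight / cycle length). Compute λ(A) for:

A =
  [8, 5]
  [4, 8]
λ(A) = 9/2

Enumerate directed cycles and compute their means (weight / length). Sample:
  cycle 0 → 0: weight = 8, length = 1, mean = 8/1 ≈ 8.000
  cycle 1 → 1: weight = 8, length = 1, mean = 8/1 ≈ 8.000
  cycle 0 → 1 → 0: weight = 9, length = 2, mean = 9/2 ≈ 4.500
  cycle 1 → 0 → 1: weight = 9, length = 2, mean = 9/2 ≈ 4.500
Minimum mean = 4.500, attained e.g. along the cycle 0 → 1 → 0 with weight 9 and length 2. So λ(A) = 9/2 = 9/2.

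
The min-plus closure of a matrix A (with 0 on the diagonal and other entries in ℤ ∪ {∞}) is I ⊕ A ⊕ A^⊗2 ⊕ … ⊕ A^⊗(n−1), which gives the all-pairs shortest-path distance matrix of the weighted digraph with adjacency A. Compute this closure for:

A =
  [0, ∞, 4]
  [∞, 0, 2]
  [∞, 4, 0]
Closure =
  [0, 8, 4]
  [∞, 0, 2]
  [∞, 4, 0]

This is the Floyd-Warshall all-pairs shortest-path computation. For each intermediate vertex k = 0, 1, …, 2, update dist[i][j] ← min(dist[i][j], dist[i][k] + dist[k][j]). The final matrix gives, for each (i, j), the minimum total weight of any directed path from i to j (possibly empty when i = j).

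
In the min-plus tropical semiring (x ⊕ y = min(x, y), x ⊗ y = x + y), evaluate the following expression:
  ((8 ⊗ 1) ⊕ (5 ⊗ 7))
((8 ⊗ 1) ⊕ (5 ⊗ 7)) = 9

Expand innermost to outermost. Recall ⊕ takes the minimum of its arguments and ⊗ takes their sum. Working out the expression ((8 ⊗ 1) ⊕ (5 ⊗ 7)) gives 9.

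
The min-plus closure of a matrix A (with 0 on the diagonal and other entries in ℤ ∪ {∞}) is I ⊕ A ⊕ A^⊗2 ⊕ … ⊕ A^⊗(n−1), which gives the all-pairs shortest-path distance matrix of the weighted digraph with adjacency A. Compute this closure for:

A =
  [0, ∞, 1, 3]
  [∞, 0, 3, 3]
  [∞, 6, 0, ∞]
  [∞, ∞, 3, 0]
Closure =
  [0, 7, 1, 3]
  [∞, 0, 3, 3]
  [∞, 6, 0, 9]
  [∞, 9, 3, 0]

This is the Floyd-Warshall all-pairs shortest-path computation. For each intermediate vertex k = 0, 1, …, 3, update dist[i][j] ← min(dist[i][j], dist[i][k] + dist[k][j]). The final matrix gives, for each (i, j), the minimum total weight of any directed path from i to j (possibly empty when i = j).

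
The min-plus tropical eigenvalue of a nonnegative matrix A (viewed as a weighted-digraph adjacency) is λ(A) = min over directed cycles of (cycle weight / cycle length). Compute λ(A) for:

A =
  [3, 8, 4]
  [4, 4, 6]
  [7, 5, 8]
λ(A) = 3

Enumerate directed cycles and compute their means (weight / length). Sample:
  cycle 0 → 0: weight = 3, length = 1, mean = 3/1 ≈ 3.000
  cycle 1 → 1: weight = 4, length = 1, mean = 4/1 ≈ 4.000
  cycle 2 → 2: weight = 8, length = 1, mean = 8/1 ≈ 8.000
  cycle 0 → 1 → 0: weight = 12, length = 2, mean = 12/2 ≈ 6.000
  cycle 0 → 2 → 0: weight = 11, length = 2, mean = 11/2 ≈ 5.500
  cycle 1 → 0 → 1: weight = 12, length = 2, mean = 12/2 ≈ 6.000
Minimum mean = 3.000, attained e.g. along the cycle 0 → 0 with weight 3 and length 1. So λ(A) = 3/1 = 3.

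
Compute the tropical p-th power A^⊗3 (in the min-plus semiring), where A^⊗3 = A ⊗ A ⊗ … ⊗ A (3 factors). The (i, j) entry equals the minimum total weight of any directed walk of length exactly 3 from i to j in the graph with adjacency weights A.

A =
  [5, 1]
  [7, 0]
A^⊗3 =
  [8, 1]
  [7, 0]

Each entry (A^⊗3)_ij equals the minimum over all length-3 walks i = v_0 → v_1 → … → v_3 = j of Σ_t A[v_t][v_{t+1}]. For example, for (i, j) = (0, 1) we minimise over 4 possible intermediate vertex sequences; the minimum is 1, attained along the walk 0 → 1 → 1 → 1.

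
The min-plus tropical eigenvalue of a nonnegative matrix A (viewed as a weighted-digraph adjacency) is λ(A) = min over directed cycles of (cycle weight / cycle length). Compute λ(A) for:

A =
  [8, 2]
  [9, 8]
λ(A) = 11/2

Enumerate directed cycles and compute their means (weight / length). Sample:
  cycle 0 → 0: weight = 8, length = 1, mean = 8/1 ≈ 8.000
  cycle 1 → 1: weight = 8, length = 1, mean = 8/1 ≈ 8.000
  cycle 0 → 1 → 0: weight = 11, length = 2, mean = 11/2 ≈ 5.500
  cycle 1 → 0 → 1: weight = 11, length = 2, mean = 11/2 ≈ 5.500
Minimum mean = 5.500, attained e.g. along the cycle 0 → 1 → 0 with weight 11 and length 2. So λ(A) = 11/2 = 11/2.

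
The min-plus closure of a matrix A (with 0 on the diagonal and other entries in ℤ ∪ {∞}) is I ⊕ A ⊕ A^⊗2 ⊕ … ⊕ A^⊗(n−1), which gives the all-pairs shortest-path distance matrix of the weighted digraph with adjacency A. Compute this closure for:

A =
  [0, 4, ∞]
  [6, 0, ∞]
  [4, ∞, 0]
Closure =
  [0, 4, ∞]
  [6, 0, ∞]
  [4, 8, 0]

This is the Floyd-Warshall all-pairs shortest-path computation. For each intermediate vertex k = 0, 1, …, 2, update dist[i][j] ← min(dist[i][j], dist[i][k] + dist[k][j]). The final matrix gives, for each (i, j), the minimum total weight of any directed path from i to j (possibly empty when i = j).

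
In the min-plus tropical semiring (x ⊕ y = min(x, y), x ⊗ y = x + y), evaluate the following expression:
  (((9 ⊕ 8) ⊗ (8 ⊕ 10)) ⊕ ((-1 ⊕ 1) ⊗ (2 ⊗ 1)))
(((9 ⊕ 8) ⊗ (8 ⊕ 10)) ⊕ ((-1 ⊕ 1) ⊗ (2 ⊗ 1))) = 2

Expand innermost to outermost. Recall ⊕ takes the minimum of its arguments and ⊗ takes their sum. Working out the expression (((9 ⊕ 8) ⊗ (8 ⊕ 10)) ⊕ ((-1 ⊕ 1) ⊗ (2 ⊗ 1))) gives 2.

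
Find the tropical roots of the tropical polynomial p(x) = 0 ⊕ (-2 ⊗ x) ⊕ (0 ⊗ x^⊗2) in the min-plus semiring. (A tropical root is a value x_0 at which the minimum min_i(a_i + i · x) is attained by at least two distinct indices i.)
Roots: {-2, 2}

Each tropical root is a break point of the lower envelope of the lines y = a_i + i · x (there are 3 lines, with slopes 0, 1, ..., 2). Only the lines that attain the minimum somewhere contribute to roots; other lines are dominated. Here the surviving (envelope) indices are i = 2, i = 1, i = 0.
Intersections between consecutive envelope lines give the roots: for adjacent envelope indices i < j the intersection is x = (a_i − a_j) / (j − i). Reading off the sorted break points: {-2, 2}.
Verification: at each break x_0, at least two indices attain the minimum of min_i(a_i + i · x_0).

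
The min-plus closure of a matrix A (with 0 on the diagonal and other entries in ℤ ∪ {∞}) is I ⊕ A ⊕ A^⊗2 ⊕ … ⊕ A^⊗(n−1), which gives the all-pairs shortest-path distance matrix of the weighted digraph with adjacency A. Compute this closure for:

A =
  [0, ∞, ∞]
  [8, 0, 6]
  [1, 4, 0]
Closure =
  [0, ∞, ∞]
  [7, 0, 6]
  [1, 4, 0]

This is the Floyd-Warshall all-pairs shortest-path computation. For each intermediate vertex k = 0, 1, …, 2, update dist[i][j] ← min(dist[i][j], dist[i][k] + dist[k][j]). The final matrix gives, for each (i, j), the minimum total weight of any directed path from i to j (possibly empty when i = j).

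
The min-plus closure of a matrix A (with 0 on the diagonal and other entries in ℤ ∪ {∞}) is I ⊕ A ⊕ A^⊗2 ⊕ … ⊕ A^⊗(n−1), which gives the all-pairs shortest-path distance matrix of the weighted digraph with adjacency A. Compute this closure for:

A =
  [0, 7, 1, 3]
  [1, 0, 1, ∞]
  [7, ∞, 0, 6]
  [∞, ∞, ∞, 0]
Closure =
  [0, 7, 1, 3]
  [1, 0, 1, 4]
  [7, 14, 0, 6]
  [∞, ∞, ∞, 0]

This is the Floyd-Warshall all-pairs shortest-path computation. For each intermediate vertex k = 0, 1, …, 3, update dist[i][j] ← min(dist[i][j], dist[i][k] + dist[k][j]). The final matrix gives, for each (i, j), the minimum total weight of any directed path from i to j (possibly empty when i = j).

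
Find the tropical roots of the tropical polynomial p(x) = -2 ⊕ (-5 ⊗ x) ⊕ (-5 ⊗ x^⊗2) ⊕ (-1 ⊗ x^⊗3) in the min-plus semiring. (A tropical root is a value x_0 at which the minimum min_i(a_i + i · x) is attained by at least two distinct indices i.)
Roots: {-4, 0, 3}

Each tropical root is a break point of the lower envelope of the lines y = a_i + i · x (there are 4 lines, with slopes 0, 1, ..., 3). Only the lines that attain the minimum somewhere contribute to roots; other lines are dominated. Here the surviving (envelope) indices are i = 3, i = 2, i = 1, i = 0.
Intersections between consecutive envelope lines give the roots: for adjacent envelope indices i < j the intersection is x = (a_i − a_j) / (j − i). Reading off the sorted break points: {-4, 0, 3}.
Verification: at each break x_0, at least two indices attain the minimum of min_i(a_i + i · x_0).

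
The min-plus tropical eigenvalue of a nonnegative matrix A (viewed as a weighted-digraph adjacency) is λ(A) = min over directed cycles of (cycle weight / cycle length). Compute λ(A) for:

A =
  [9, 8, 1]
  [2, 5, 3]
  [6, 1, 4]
λ(A) = 4/3

Enumerate directed cycles and compute their means (weight / length). Sample:
  cycle 0 → 0: weight = 9, length = 1, mean = 9/1 ≈ 9.000
  cycle 1 → 1: weight = 5, length = 1, mean = 5/1 ≈ 5.000
  cycle 2 → 2: weight = 4, length = 1, mean = 4/1 ≈ 4.000
  cycle 0 → 1 → 0: weight = 10, length = 2, mean = 10/2 ≈ 5.000
  cycle 0 → 2 → 0: weight = 7, length = 2, mean = 7/2 ≈ 3.500
  cycle 1 → 0 → 1: weight = 10, length = 2, mean = 10/2 ≈ 5.000
Minimum mean = 1.333, attained e.g. along the cycle 0 → 2 → 1 → 0 with weight 4 and length 3. So λ(A) = 4/3 = 4/3.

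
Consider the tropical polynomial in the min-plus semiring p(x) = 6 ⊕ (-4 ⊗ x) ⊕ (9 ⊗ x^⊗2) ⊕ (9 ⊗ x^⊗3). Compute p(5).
p(5) = 1

A tropical monomial a ⊗ x^⊗i evaluates to a + i · x. Evaluating each term at x = 5:
  Term 0 contributes 6 + 0 · 5 = 6
  Term 1 contributes -4 + 1 · 5 = 1
  Term 2 contributes 9 + 2 · 5 = 19
  Term 3 contributes 9 + 3 · 5 = 24
p(5) = ⊕ of these = min[6, 1, 19, 24] = 1.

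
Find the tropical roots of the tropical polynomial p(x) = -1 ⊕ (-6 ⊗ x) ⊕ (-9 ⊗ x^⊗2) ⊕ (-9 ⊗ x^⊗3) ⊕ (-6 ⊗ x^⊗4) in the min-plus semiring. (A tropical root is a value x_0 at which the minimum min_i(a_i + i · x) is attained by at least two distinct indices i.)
Roots: {-3, 0, 3, 5}

Each tropical root is a break point of the lower envelope of the lines y = a_i + i · x (there are 5 lines, with slopes 0, 1, ..., 4). Only the lines that attain the minimum somewhere contribute to roots; other lines are dominated. Here the surviving (envelope) indices are i = 4, i = 3, i = 2, i = 1, i = 0.
Intersections between consecutive envelope lines give the roots: for adjacent envelope indices i < j the intersection is x = (a_i − a_j) / (j − i). Reading off the sorted break points: {-3, 0, 3, 5}.
Verification: at each break x_0, at least two indices attain the minimum of min_i(a_i + i · x_0).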